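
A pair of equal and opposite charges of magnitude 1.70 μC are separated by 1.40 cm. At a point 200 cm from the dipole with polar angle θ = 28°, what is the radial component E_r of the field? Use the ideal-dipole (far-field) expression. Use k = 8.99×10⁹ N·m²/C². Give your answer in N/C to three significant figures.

E_r ≈ 47.2 N/C

Dipole moment p = qd = (1.70×10⁻⁶ C)(0.0140 m) = 2.38×10⁻⁸ C·m.
For a dipole, E_r = (2kp cosθ)/r³.
kp/r³ = (8.99×10⁹)(2.38×10⁻⁸)/(2.00)³ = 26.75 N/C.
E_r = 2·26.75·cos28° = 47.23 N/C.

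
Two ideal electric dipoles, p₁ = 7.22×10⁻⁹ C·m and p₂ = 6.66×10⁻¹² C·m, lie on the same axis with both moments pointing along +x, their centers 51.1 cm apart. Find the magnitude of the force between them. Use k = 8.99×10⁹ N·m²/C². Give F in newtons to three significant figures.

On-axis field of dipole 1 at distance r: E = 2kp₁/r³. Force on dipole 2 is F = p₂·dE/dr (gradient along axis).
dE/dr = −6kp₁/r⁴, so |F| = 6kp₁p₂/r⁴ (attractive for aligned moments).
F = 6(8.99×10⁹)(7.22×10⁻⁹)(6.66×10⁻¹²)/(0.511)⁴ = 3.804×10⁻⁸ N.

F ≈ 3.80×10⁻⁸ N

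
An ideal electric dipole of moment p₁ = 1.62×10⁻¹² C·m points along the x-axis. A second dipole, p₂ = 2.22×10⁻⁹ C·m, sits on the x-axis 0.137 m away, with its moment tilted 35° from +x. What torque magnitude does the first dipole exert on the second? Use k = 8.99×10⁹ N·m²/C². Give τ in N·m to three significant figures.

The second dipole sits on the axis of the first, so the field there is axial: E₁ = 2kp₁/r³ along +x.
E₁ = 2(8.99×10⁹)(1.62×10⁻¹²)/(0.137)³ = 11.33 N/C.
Torque on the second dipole: τ = p₂ E₁ sinθ.
τ = (2.22×10⁻⁹)(11.33)·sin35° = 1.442×10⁻⁸ N·m.

τ ≈ 1.44×10⁻⁸ N·m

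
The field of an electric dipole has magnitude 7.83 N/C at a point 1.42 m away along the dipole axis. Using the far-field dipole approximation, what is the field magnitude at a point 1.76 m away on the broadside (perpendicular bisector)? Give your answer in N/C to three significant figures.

Dipole fields scale as 1/r³ in the far field.
The axial field is twice the equatorial field at the same r, so the geometry factor is 1/2.
E₂ = E₁ · (1/2) · (r₁/r₂)³ = 7.83 · 0.5 · (1.42/1.76)³.
(r₁/r₂)³ = (0.8068)³ = 0.5252.
E₂ ≈ 2.056 N/C.

E ≈ 2.06 N/C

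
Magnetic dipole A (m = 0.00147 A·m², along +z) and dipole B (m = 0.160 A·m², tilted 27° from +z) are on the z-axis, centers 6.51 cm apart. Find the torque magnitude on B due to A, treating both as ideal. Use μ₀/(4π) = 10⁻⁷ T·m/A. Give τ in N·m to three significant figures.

Dipole B is on the axis of dipole A, so B₁ there is axial: B₁ = (μ₀/4π)·2m₁/r³ along +z.
B₁ = 2(10⁻⁷)(0.00147)/(0.0651)³ = 1.066×10⁻⁶ T.
τ = m₂ B₁ sinθ.
τ = (0.160)(1.066×10⁻⁶)·sin27° = 7.741×10⁻⁸ N·m.

τ ≈ 7.74×10⁻⁸ N·m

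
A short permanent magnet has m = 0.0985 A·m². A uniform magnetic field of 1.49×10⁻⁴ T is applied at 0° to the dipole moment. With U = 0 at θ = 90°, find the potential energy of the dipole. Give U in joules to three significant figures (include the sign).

U = −m·B = −mB cosθ.
U = −(0.0985)(1.49×10⁻⁴)·cos0° = -1.468×10⁻⁵ J.

U ≈ -1.47×10⁻⁵ J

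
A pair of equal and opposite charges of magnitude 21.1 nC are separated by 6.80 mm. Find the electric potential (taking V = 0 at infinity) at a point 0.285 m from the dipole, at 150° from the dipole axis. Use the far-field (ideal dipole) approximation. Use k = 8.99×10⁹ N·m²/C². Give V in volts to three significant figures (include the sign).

V ≈ -13.8 V

Dipole moment p = qd = (2.11×10⁻⁸ C)(0.00680 m) = 1.435×10⁻¹⁰ C·m.
The dipole potential is V = kp cosθ / r².
V = (8.99×10⁹)(1.435×10⁻¹⁰)·cos150° / (0.285)² = -13.75 V.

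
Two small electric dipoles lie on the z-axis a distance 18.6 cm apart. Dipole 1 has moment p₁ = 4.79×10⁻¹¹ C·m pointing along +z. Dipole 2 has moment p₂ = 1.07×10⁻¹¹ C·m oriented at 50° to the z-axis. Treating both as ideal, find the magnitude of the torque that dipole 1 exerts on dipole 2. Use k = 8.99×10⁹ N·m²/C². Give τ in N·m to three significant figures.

The second dipole sits on the axis of the first, so the field there is axial: E₁ = 2kp₁/r³ along +z.
E₁ = 2(8.99×10⁹)(4.79×10⁻¹¹)/(0.186)³ = 133.8 N/C.
Torque on the second dipole: τ = p₂ E₁ sinθ.
τ = (1.07×10⁻¹¹)(133.8)·sin50° = 1.097×10⁻⁹ N·m.

τ ≈ 1.10×10⁻⁹ N·m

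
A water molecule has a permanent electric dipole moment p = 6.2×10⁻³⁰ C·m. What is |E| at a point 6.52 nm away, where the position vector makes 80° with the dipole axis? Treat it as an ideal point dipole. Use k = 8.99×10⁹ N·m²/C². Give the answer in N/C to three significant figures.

At angle θ the dipole field magnitude is E = (kp/r³)·√(1 + 3cos²θ).
kp/r³ = (8.99×10⁹)(6.20×10⁻³⁰) / (6.52×10⁻⁹)³ = 2.011×10⁵ N/C.
√(1 + 3cos²80°) = √(1 + 3·0.0302) = √1.0905 ≈ 1.0443.
E ≈ 2.011×10⁵ × 1.044 = 2.100×10⁵ N/C.

E ≈ 2.10×10⁵ N/C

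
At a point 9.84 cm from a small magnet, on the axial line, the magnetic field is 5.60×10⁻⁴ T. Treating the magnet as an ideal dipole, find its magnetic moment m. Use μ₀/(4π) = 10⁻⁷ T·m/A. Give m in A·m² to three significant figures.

m ≈ 2.67 A·m²

On axis B = (μ₀/4π)·2m/r³, so m = Br³·4π/(μ₀·2).
m = (5.60×10⁻⁴)·(0.0984)³ / (2·10⁻⁷) = 2.668 A·m².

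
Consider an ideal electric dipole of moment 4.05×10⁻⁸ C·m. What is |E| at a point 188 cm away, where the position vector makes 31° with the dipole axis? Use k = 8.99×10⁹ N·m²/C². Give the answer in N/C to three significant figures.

E ≈ 98.1 N/C

At angle θ the dipole field magnitude is E = (kp/r³)·√(1 + 3cos²θ).
kp/r³ = (8.99×10⁹)(4.05×10⁻⁸) / (1.88)³ = 54.80 N/C.
√(1 + 3cos²31°) = √(1 + 3·0.7347) = √3.2042 ≈ 1.7900.
E ≈ 54.80 × 1.790 = 98.08 N/C.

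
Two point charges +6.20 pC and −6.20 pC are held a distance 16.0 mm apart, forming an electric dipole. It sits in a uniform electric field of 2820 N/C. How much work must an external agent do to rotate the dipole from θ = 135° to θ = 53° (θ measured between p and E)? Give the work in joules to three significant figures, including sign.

W ≈ -3.66×10⁻¹⁰ J

Dipole moment p = qd = (6.20×10⁻¹² C)(0.0160 m) = 9.92×10⁻¹⁴ C·m.
W_ext = ΔU = U(θ₂) − U(θ₁) = −pE cosθ₂ − (−pE cosθ₁) = pE(cosθ₁ − cosθ₂).
W = (9.92×10⁻¹⁴)(2820)·(cos135° − cos53°) = (2.797×10⁻¹⁰)·(-1.3089) = -3.662×10⁻¹⁰ J.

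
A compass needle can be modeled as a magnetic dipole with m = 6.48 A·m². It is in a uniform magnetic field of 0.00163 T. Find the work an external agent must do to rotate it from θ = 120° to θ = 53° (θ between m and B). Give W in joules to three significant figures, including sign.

W ≈ -0.0116 J

W_ext = ΔU = −mB cosθ₂ + mB cosθ₁ = mB(cosθ₁ − cosθ₂).
W = (6.48)(0.00163)·(cos120° − cos53°) = (0.01056)·(-1.1018) = -0.01164 J.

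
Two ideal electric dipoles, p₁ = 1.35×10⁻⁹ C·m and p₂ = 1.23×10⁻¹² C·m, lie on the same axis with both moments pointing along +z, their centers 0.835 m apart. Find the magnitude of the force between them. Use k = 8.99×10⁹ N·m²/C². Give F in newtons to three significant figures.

F ≈ 1.84×10⁻¹⁰ N

On-axis field of dipole 1 at distance r: E = 2kp₁/r³. Force on dipole 2 is F = p₂·dE/dr (gradient along axis).
dE/dr = −6kp₁/r⁴, so |F| = 6kp₁p₂/r⁴ (attractive for aligned moments).
F = 6(8.99×10⁹)(1.35×10⁻⁹)(1.23×10⁻¹²)/(0.835)⁴ = 1.842×10⁻¹⁰ N.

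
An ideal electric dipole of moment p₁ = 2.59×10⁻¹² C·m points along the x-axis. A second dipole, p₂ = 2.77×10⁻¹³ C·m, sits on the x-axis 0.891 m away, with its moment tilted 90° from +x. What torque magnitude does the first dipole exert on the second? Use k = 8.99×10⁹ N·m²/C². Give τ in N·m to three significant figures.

τ ≈ 1.82×10⁻¹⁴ N·m

The second dipole sits on the axis of the first, so the field there is axial: E₁ = 2kp₁/r³ along +x.
E₁ = 2(8.99×10⁹)(2.59×10⁻¹²)/(0.891)³ = 0.06583 N/C.
Torque on the second dipole: τ = p₂ E₁ sinθ.
τ = (2.77×10⁻¹³)(0.06583)·sin90° = 1.824×10⁻¹⁴ N·m.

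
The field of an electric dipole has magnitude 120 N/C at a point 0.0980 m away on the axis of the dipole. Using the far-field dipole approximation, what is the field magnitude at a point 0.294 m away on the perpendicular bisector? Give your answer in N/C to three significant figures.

E ≈ 2.22 N/C

Dipole fields scale as 1/r³ in the far field.
The axial field is twice the equatorial field at the same r, so the geometry factor is 1/2.
E₂ = E₁ · (1/2) · (r₁/r₂)³ = 120 · 0.5 · (0.0980/0.294)³.
(r₁/r₂)³ = (0.3333)³ = 0.03704.
E₂ ≈ 2.222 N/C.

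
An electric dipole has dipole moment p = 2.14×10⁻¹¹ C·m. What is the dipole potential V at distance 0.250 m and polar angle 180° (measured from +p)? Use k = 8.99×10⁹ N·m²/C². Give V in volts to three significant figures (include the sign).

V ≈ -3.08 V

The dipole potential is V = kp cosθ / r².
V = (8.99×10⁹)(2.14×10⁻¹¹)·cos180° / (0.250)² = -3.078 V.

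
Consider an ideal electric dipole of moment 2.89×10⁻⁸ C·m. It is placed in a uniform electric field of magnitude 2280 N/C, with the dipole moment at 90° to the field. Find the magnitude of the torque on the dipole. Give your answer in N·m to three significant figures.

τ ≈ 6.59×10⁻⁵ N·m

Torque on an electric dipole: τ = pE sinθ.
τ = (2.89×10⁻⁸)(2280)·sin90° = 6.589×10⁻⁵ N·m.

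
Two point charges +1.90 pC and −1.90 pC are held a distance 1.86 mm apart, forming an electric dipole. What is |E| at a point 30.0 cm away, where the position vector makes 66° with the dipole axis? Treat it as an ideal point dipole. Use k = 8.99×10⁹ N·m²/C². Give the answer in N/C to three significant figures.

E ≈ 0.00144 N/C

Dipole moment p = qd = (1.90×10⁻¹² C)(0.00186 m) = 3.534×10⁻¹⁵ C·m.
At angle θ the dipole field magnitude is E = (kp/r³)·√(1 + 3cos²θ).
kp/r³ = (8.99×10⁹)(3.534×10⁻¹⁵) / (0.300)³ = 0.001177 N/C.
√(1 + 3cos²66°) = √(1 + 3·0.1654) = √1.4963 ≈ 1.2232.
E ≈ 0.001177 × 1.223 = 0.001439 N/C.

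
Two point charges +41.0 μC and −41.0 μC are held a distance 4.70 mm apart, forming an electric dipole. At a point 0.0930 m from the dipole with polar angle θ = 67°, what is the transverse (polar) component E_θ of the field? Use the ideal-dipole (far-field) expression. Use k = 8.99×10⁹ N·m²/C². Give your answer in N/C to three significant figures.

Dipole moment p = qd = (4.10×10⁻⁵ C)(0.00470 m) = 1.927×10⁻⁷ C·m.
For a dipole, E_θ = (kp sinθ)/r³.
kp/r³ = (8.99×10⁹)(1.927×10⁻⁷)/(0.0930)³ = 2.154×10⁶ N/C.
E_θ = 2.154×10⁶·sin67° = 1.983×10⁶ N/C.

E_θ ≈ 1.98×10⁶ N/C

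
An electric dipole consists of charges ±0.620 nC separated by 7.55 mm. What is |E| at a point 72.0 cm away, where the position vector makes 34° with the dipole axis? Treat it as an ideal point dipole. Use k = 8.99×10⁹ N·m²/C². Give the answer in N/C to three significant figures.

E ≈ 0.197 N/C

Dipole moment p = qd = (6.20×10⁻¹⁰ C)(0.00755 m) = 4.681×10⁻¹² C·m.
At angle θ the dipole field magnitude is E = (kp/r³)·√(1 + 3cos²θ).
kp/r³ = (8.99×10⁹)(4.681×10⁻¹²) / (0.720)³ = 0.1127 N/C.
√(1 + 3cos²34°) = √(1 + 3·0.6873) = √3.0619 ≈ 1.7498.
E ≈ 0.1127 × 1.750 = 0.1973 N/C.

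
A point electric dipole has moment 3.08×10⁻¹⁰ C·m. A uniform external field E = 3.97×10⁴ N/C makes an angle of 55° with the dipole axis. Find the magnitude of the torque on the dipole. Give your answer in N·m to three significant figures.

τ ≈ 1.00×10⁻⁵ N·m

Torque on an electric dipole: τ = pE sinθ.
τ = (3.08×10⁻¹⁰)(3.97×10⁴)·sin55° = 1.002×10⁻⁵ N·m.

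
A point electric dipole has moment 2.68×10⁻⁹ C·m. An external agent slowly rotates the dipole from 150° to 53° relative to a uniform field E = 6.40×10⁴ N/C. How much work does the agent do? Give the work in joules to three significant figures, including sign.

W ≈ -2.52×10⁻⁴ J

W_ext = ΔU = U(θ₂) − U(θ₁) = −pE cosθ₂ − (−pE cosθ₁) = pE(cosθ₁ − cosθ₂).
W = (2.68×10⁻⁹)(6.40×10⁴)·(cos150° − cos53°) = (1.715×10⁻⁴)·(-1.4678) = -2.518×10⁻⁴ J.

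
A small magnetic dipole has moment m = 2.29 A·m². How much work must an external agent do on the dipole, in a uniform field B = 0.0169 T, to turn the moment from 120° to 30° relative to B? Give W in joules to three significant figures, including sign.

W_ext = ΔU = −mB cosθ₂ + mB cosθ₁ = mB(cosθ₁ − cosθ₂).
W = (2.29)(0.0169)·(cos120° − cos30°) = (0.03870)·(-1.3660) = -0.05287 J.

W ≈ -0.0529 J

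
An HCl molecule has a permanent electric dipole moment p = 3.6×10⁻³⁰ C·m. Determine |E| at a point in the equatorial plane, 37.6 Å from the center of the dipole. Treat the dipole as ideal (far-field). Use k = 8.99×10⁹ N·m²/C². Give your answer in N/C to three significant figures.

On the perpendicular bisector E = kp/r³ (half the axial value at the same distance).
E = (8.99×10⁹)(3.60×10⁻³⁰) / (3.76×10⁻⁹)³ = 6.088×10⁵ N/C.

E ≈ 6.09×10⁵ N/C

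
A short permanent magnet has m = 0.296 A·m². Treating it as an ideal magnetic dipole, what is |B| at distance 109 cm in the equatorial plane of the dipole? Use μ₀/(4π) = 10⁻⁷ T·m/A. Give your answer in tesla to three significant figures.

In the equatorial plane B = (μ₀/4π)·m/r³ (half the axial value).
B = (10⁻⁷)·(0.296) / (1.09)³ = 2.286×10⁻⁸ T.

B ≈ 2.29×10⁻⁸ T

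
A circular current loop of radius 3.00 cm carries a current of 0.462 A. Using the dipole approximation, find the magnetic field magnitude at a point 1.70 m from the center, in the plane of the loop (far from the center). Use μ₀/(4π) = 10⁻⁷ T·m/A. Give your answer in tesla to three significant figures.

B ≈ 2.66×10⁻¹¹ T

Magnetic moment m = IA = Iπa² = (0.462)·π·(0.0300)² = 0.001306 A·m².
In the equatorial plane B = (μ₀/4π)·m/r³ (half the axial value).
B = (10⁻⁷)·(0.001306) / (1.70)³ = 2.658×10⁻¹¹ T.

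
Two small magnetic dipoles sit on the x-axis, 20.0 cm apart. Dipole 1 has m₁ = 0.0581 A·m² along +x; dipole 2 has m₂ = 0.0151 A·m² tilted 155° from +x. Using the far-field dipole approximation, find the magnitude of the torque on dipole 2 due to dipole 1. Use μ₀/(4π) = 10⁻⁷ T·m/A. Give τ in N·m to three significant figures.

τ ≈ 9.27×10⁻⁹ N·m

Dipole B is on the axis of dipole A, so B₁ there is axial: B₁ = (μ₀/4π)·2m₁/r³ along +x.
B₁ = 2(10⁻⁷)(0.0581)/(0.200)³ = 1.452×10⁻⁶ T.
τ = m₂ B₁ sinθ.
τ = (0.0151)(1.452×10⁻⁶)·sin155° = 9.269×10⁻⁹ N·m.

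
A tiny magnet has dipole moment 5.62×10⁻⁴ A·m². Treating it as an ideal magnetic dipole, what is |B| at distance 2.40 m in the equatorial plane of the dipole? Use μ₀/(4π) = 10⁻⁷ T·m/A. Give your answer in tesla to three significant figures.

In the equatorial plane B = (μ₀/4π)·m/r³ (half the axial value).
B = (10⁻⁷)·(5.62×10⁻⁴) / (2.40)³ = 4.065×10⁻¹² T.

B ≈ 4.07×10⁻¹² T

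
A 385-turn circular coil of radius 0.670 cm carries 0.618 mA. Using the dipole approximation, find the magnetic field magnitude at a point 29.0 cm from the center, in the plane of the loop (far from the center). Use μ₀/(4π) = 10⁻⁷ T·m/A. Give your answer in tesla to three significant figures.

m = NIA = NIπa² = 385·(6.18×10⁻⁴)·π·(0.00670)² = 3.355×10⁻⁵ A·m².
In the equatorial plane B = (μ₀/4π)·m/r³ (half the axial value).
B = (10⁻⁷)·(3.355×10⁻⁵) / (0.290)³ = 1.376×10⁻¹⁰ T.

B ≈ 1.38×10⁻¹⁰ T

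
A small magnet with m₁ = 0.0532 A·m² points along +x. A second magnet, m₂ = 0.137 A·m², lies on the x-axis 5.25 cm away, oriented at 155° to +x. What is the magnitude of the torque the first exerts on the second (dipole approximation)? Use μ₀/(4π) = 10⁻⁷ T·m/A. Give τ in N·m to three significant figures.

τ ≈ 4.26×10⁻⁶ N·m

Dipole B is on the axis of dipole A, so B₁ there is axial: B₁ = (μ₀/4π)·2m₁/r³ along +x.
B₁ = 2(10⁻⁷)(0.0532)/(0.0525)³ = 7.353×10⁻⁵ T.
τ = m₂ B₁ sinθ.
τ = (0.137)(7.353×10⁻⁵)·sin155° = 4.257×10⁻⁶ N·m.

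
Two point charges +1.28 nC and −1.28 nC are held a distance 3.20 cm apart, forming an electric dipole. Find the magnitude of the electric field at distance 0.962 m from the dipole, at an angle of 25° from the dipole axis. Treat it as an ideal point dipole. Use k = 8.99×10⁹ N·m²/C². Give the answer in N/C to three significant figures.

E ≈ 0.770 N/C

Dipole moment p = qd = (1.28×10⁻⁹ C)(0.0320 m) = 4.096×10⁻¹¹ C·m.
At angle θ the dipole field magnitude is E = (kp/r³)·√(1 + 3cos²θ).
kp/r³ = (8.99×10⁹)(4.096×10⁻¹¹) / (0.962)³ = 0.4136 N/C.
√(1 + 3cos²25°) = √(1 + 3·0.8214) = √3.4642 ≈ 1.8612.
E ≈ 0.4136 × 1.861 = 0.7698 N/C.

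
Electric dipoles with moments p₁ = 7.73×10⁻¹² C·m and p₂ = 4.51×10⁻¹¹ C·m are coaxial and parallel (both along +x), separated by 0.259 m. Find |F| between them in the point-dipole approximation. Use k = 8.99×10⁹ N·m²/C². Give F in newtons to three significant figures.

F ≈ 4.18×10⁻⁹ N

On-axis field of dipole 1 at distance r: E = 2kp₁/r³. Force on dipole 2 is F = p₂·dE/dr (gradient along axis).
dE/dr = −6kp₁/r⁴, so |F| = 6kp₁p₂/r⁴ (attractive for aligned moments).
F = 6(8.99×10⁹)(7.73×10⁻¹²)(4.51×10⁻¹¹)/(0.259)⁴ = 4.179×10⁻⁹ N.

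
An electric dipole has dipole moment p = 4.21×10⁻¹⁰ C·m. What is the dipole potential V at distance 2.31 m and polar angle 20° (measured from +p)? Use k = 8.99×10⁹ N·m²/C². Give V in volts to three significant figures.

The dipole potential is V = kp cosθ / r².
V = (8.99×10⁹)(4.21×10⁻¹⁰)·cos20° / (2.31)² = 0.6665 V.

V ≈ 0.667 V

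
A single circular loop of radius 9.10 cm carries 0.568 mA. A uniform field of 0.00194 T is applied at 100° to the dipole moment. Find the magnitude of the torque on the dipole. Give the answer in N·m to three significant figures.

τ ≈ 2.82×10⁻⁸ N·m

Magnetic moment m = IA = Iπa² = (5.68×10⁻⁴)·π·(0.0910)² = 1.478×10⁻⁵ A·m².
Torque on a magnetic dipole: τ = mB sinθ.
τ = (1.478×10⁻⁵)(0.00194)·sin100° = 2.824×10⁻⁸ N·m.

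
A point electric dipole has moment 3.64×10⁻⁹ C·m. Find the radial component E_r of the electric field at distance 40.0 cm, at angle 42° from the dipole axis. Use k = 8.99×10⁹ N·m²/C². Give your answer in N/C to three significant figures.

For a dipole, E_r = (2kp cosθ)/r³.
kp/r³ = (8.99×10⁹)(3.64×10⁻⁹)/(0.400)³ = 511.3 N/C.
E_r = 2·511.3·cos42° = 759.9 N/C.

E_r ≈ 760 N/C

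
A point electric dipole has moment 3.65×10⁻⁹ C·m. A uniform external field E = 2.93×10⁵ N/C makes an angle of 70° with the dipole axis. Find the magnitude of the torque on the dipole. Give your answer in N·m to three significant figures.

τ ≈ 0.00100 N·m

Torque on an electric dipole: τ = pE sinθ.
τ = (3.65×10⁻⁹)(2.93×10⁵)·sin70° = 0.001005 N·m.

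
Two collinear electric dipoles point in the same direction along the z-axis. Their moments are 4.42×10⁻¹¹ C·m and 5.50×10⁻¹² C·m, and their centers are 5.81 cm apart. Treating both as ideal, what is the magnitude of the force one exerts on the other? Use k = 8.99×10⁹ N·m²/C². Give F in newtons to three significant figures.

F ≈ 1.15×10⁻⁶ N

On-axis field of dipole 1 at distance r: E = 2kp₁/r³. Force on dipole 2 is F = p₂·dE/dr (gradient along axis).
dE/dr = −6kp₁/r⁴, so |F| = 6kp₁p₂/r⁴ (attractive for aligned moments).
F = 6(8.99×10⁹)(4.42×10⁻¹¹)(5.50×10⁻¹²)/(0.0581)⁴ = 1.151×10⁻⁶ N.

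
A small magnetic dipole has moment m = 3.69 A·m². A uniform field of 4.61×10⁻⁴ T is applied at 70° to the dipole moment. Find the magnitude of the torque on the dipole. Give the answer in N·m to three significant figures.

τ ≈ 0.00160 N·m

Torque on a magnetic dipole: τ = mB sinθ.
τ = (3.69)(4.61×10⁻⁴)·sin70° = 0.001599 N·m.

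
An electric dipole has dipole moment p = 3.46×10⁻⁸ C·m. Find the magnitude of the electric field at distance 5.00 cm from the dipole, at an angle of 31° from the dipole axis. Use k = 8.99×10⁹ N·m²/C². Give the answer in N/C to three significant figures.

At angle θ the dipole field magnitude is E = (kp/r³)·√(1 + 3cos²θ).
kp/r³ = (8.99×10⁹)(3.46×10⁻⁸) / (0.0500)³ = 2.488×10⁶ N/C.
√(1 + 3cos²31°) = √(1 + 3·0.7347) = √3.2042 ≈ 1.7900.
E ≈ 2.488×10⁶ × 1.790 = 4.454×10⁶ N/C.

E ≈ 4.45×10⁶ N/C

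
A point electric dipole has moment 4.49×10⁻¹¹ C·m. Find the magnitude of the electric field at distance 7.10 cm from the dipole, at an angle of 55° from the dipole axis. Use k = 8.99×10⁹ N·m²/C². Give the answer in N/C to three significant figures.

E ≈ 1590 N/C

At angle θ the dipole field magnitude is E = (kp/r³)·√(1 + 3cos²θ).
kp/r³ = (8.99×10⁹)(4.49×10⁻¹¹) / (0.0710)³ = 1128 N/C.
√(1 + 3cos²55°) = √(1 + 3·0.3290) = √1.9870 ≈ 1.4096.
E ≈ 1128 × 1.410 = 1590 N/C.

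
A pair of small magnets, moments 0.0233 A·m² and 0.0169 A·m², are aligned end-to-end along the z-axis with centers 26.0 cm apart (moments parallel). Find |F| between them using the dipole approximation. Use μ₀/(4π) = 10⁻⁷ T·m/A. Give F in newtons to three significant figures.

F ≈ 5.17×10⁻⁸ N

On-axis B of dipole 1: B = (μ₀/4π)·2m₁/r³. Force on dipole 2: F = m₂·dB/dr.
dB/dr = −(μ₀/4π)·6m₁/r⁴, so |F| = (μ₀/4π)·6m₁m₂/r⁴.
F = 6(10⁻⁷)(0.0233)(0.0169)/(0.260)⁴ = 5.170×10⁻⁸ N.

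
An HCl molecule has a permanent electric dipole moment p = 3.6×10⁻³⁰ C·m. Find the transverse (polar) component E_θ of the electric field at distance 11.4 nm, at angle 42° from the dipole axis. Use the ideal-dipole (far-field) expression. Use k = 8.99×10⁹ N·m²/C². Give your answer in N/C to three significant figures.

For a dipole, E_θ = (kp sinθ)/r³.
kp/r³ = (8.99×10⁹)(3.60×10⁻³⁰)/(1.14×10⁻⁸)³ = 2.184×10⁴ N/C.
E_θ = 2.184×10⁴·sin42° = 1.462×10⁴ N/C.

E_θ ≈ 1.46×10⁴ N/C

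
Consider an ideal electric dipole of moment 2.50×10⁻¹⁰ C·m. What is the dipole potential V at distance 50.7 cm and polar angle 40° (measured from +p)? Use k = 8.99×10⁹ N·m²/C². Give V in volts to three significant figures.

The dipole potential is V = kp cosθ / r².
V = (8.99×10⁹)(2.50×10⁻¹⁰)·cos40° / (0.507)² = 6.698 V.

V ≈ 6.70 V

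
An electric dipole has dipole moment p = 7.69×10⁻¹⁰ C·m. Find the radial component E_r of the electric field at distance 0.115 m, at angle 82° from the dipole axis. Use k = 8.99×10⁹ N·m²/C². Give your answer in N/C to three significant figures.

For a dipole, E_r = (2kp cosθ)/r³.
kp/r³ = (8.99×10⁹)(7.69×10⁻¹⁰)/(0.115)³ = 4546 N/C.
E_r = 2·4546·cos82° = 1265 N/C.

E_r ≈ 1270 N/C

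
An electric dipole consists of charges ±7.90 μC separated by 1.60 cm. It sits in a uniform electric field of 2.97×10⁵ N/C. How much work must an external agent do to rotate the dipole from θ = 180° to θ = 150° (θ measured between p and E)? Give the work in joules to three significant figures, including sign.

W ≈ -0.00503 J

Dipole moment p = qd = (7.90×10⁻⁶ C)(0.0160 m) = 1.264×10⁻⁷ C·m.
W_ext = ΔU = U(θ₂) − U(θ₁) = −pE cosθ₂ − (−pE cosθ₁) = pE(cosθ₁ − cosθ₂).
W = (1.264×10⁻⁷)(2.97×10⁵)·(cos180° − cos150°) = (0.03754)·(-0.1340) = -0.005030 J.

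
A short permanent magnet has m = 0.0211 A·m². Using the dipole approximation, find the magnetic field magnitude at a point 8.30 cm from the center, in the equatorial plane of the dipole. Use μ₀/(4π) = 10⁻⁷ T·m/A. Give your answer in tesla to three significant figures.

B ≈ 3.69×10⁻⁶ T

In the equatorial plane B = (μ₀/4π)·m/r³ (half the axial value).
B = (10⁻⁷)·(0.0211) / (0.0830)³ = 3.690×10⁻⁶ T.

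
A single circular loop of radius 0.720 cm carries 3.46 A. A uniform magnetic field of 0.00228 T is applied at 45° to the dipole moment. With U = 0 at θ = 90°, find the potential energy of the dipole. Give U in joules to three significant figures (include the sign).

Magnetic moment m = IA = Iπa² = (3.46)·π·(0.00720)² = 5.635×10⁻⁴ A·m².
U = −m·B = −mB cosθ.
U = −(5.635×10⁻⁴)(0.00228)·cos45° = -9.085×10⁻⁷ J.

U ≈ -9.08×10⁻⁷ J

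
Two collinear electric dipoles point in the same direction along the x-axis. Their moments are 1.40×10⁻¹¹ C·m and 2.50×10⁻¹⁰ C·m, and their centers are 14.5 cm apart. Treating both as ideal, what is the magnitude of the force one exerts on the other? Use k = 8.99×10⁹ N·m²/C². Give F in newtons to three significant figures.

F ≈ 4.27×10⁻⁷ N

On-axis field of dipole 1 at distance r: E = 2kp₁/r³. Force on dipole 2 is F = p₂·dE/dr (gradient along axis).
dE/dr = −6kp₁/r⁴, so |F| = 6kp₁p₂/r⁴ (attractive for aligned moments).
F = 6(8.99×10⁹)(1.40×10⁻¹¹)(2.50×10⁻¹⁰)/(0.145)⁴ = 4.271×10⁻⁷ N.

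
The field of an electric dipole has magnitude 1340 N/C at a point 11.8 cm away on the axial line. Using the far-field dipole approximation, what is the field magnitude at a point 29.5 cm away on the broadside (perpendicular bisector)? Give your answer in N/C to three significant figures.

Dipole fields scale as 1/r³ in the far field.
The axial field is twice the equatorial field at the same r, so the geometry factor is 1/2.
E₂ = E₁ · (1/2) · (r₁/r₂)³ = 1340 · 0.5 · (11.8/29.5)³.
(r₁/r₂)³ = (0.4)³ = 0.064.
E₂ ≈ 42.88 N/C.

E ≈ 42.9 N/C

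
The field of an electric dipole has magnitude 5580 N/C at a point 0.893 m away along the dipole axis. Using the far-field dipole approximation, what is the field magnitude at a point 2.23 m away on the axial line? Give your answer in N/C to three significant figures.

E ≈ 358 N/C

Dipole fields scale as 1/r³ in the far field; the geometry is the same at both points.
E₂ = E₁ · (r₁/r₂)³ = 5580 · (0.893/2.23)³.
(r₁/r₂)³ = (0.4004)³ = 0.06422.
E₂ ≈ 358.3 N/C.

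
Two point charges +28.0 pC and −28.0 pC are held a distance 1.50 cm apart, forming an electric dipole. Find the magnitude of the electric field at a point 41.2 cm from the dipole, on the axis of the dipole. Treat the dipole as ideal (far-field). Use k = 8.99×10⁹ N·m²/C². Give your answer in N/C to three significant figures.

E ≈ 0.108 N/C

Dipole moment p = qd = (2.80×10⁻¹¹ C)(0.0150 m) = 4.20×10⁻¹³ C·m.
On the dipole axis E = 2kp/r³.
E = 2·(8.99×10⁹)(4.20×10⁻¹³) / (0.412)³ = 0.1080 N/C.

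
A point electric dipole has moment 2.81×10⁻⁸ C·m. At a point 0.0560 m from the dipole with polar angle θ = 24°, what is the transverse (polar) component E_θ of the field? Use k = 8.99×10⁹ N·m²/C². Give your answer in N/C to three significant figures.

For a dipole, E_θ = (kp sinθ)/r³.
kp/r³ = (8.99×10⁹)(2.81×10⁻⁸)/(0.0560)³ = 1.438×10⁶ N/C.
E_θ = 1.438×10⁶·sin24° = 5.851×10⁵ N/C.

E_θ ≈ 5.85×10⁵ N/C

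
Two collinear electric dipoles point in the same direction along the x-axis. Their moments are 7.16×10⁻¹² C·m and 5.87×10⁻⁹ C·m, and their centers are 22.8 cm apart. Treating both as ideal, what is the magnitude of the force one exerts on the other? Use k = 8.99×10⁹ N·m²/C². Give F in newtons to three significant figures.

F ≈ 8.39×10⁻⁷ N

On-axis field of dipole 1 at distance r: E = 2kp₁/r³. Force on dipole 2 is F = p₂·dE/dr (gradient along axis).
dE/dr = −6kp₁/r⁴, so |F| = 6kp₁p₂/r⁴ (attractive for aligned moments).
F = 6(8.99×10⁹)(7.16×10⁻¹²)(5.87×10⁻⁹)/(0.228)⁴ = 8.389×10⁻⁷ N.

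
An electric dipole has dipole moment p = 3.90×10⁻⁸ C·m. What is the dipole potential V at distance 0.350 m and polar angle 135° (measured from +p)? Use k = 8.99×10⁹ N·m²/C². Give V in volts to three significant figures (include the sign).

The dipole potential is V = kp cosθ / r².
V = (8.99×10⁹)(3.90×10⁻⁸)·cos135° / (0.350)² = -2024 V.

V ≈ -2020 V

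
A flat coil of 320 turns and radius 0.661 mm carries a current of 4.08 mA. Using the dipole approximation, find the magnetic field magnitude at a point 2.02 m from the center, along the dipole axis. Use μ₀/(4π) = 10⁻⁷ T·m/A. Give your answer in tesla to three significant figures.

B ≈ 4.35×10⁻¹⁴ T

m = NIA = NIπa² = 320·(0.00408)·π·(6.61×10⁻⁴)² = 1.792×10⁻⁶ A·m².
On axis B = (μ₀/4π)·2m/r³.
B = 2·(10⁻⁷)·(1.792×10⁻⁶) / (2.02)³ = 4.348×10⁻¹⁴ T.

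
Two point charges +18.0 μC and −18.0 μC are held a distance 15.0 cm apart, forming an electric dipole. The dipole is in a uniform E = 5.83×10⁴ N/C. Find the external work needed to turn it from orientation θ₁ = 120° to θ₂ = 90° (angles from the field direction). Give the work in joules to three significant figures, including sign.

Dipole moment p = qd = (1.80×10⁻⁵ C)(0.150 m) = 2.70×10⁻⁶ C·m.
W_ext = ΔU = U(θ₂) − U(θ₁) = −pE cosθ₂ − (−pE cosθ₁) = pE(cosθ₁ − cosθ₂).
W = (2.70×10⁻⁶)(5.83×10⁴)·(cos120° − cos90°) = (0.1574)·(-0.5000) = -0.07870 J.

W ≈ -0.0787 J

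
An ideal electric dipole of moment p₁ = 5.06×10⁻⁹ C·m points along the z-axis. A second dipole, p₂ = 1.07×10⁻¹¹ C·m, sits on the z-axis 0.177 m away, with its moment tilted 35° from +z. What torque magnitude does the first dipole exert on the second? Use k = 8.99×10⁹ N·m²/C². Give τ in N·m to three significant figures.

τ ≈ 1.01×10⁻⁷ N·m

The second dipole sits on the axis of the first, so the field there is axial: E₁ = 2kp₁/r³ along +z.
E₁ = 2(8.99×10⁹)(5.06×10⁻⁹)/(0.177)³ = 1.641×10⁴ N/C.
Torque on the second dipole: τ = p₂ E₁ sinθ.
τ = (1.07×10⁻¹¹)(1.641×10⁴)·sin35° = 1.007×10⁻⁷ N·m.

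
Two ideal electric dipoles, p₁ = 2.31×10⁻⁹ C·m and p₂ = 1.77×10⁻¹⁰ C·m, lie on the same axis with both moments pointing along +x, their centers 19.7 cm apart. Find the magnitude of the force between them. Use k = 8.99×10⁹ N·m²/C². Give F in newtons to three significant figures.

F ≈ 1.46×10⁻⁵ N

On-axis field of dipole 1 at distance r: E = 2kp₁/r³. Force on dipole 2 is F = p₂·dE/dr (gradient along axis).
dE/dr = −6kp₁/r⁴, so |F| = 6kp₁p₂/r⁴ (attractive for aligned moments).
F = 6(8.99×10⁹)(2.31×10⁻⁹)(1.77×10⁻¹⁰)/(0.197)⁴ = 1.464×10⁻⁵ N.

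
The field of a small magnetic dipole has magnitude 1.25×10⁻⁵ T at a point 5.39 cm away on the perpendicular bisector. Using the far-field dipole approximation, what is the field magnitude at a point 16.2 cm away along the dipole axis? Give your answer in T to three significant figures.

Dipole fields scale as 1/r³ in the far field.
The axial field is twice the equatorial field at the same r, so the geometry factor is 2/1.
B₂ = B₁ · (2/1) · (r₁/r₂)³ = 1.25×10⁻⁵ · 2 · (5.39/16.2)³.
(r₁/r₂)³ = (0.3327)³ = 0.03683.
B₂ ≈ 9.208×10⁻⁷ T.

B ≈ 9.21×10⁻⁷ T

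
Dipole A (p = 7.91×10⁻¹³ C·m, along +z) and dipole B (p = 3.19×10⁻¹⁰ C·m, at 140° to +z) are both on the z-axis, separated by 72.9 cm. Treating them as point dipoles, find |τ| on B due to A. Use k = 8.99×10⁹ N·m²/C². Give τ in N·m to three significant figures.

The second dipole sits on the axis of the first, so the field there is axial: E₁ = 2kp₁/r³ along +z.
E₁ = 2(8.99×10⁹)(7.91×10⁻¹³)/(0.729)³ = 0.03671 N/C.
Torque on the second dipole: τ = p₂ E₁ sinθ.
τ = (3.19×10⁻¹⁰)(0.03671)·sin140° = 7.527×10⁻¹² N·m.

τ ≈ 7.53×10⁻¹² N·m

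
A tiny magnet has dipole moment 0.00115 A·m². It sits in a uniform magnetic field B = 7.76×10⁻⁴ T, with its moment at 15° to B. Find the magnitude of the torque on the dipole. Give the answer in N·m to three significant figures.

τ ≈ 2.31×10⁻⁷ N·m

Torque on a magnetic dipole: τ = mB sinθ.
τ = (0.00115)(7.76×10⁻⁴)·sin15° = 2.310×10⁻⁷ N·m.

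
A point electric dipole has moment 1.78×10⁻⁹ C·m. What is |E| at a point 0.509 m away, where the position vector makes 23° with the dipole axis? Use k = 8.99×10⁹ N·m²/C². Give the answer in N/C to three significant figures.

At angle θ the dipole field magnitude is E = (kp/r³)·√(1 + 3cos²θ).
kp/r³ = (8.99×10⁹)(1.78×10⁻⁹) / (0.509)³ = 121.3 N/C.
√(1 + 3cos²23°) = √(1 + 3·0.8473) = √3.5420 ≈ 1.8820.
E ≈ 121.3 × 1.882 = 228.4 N/C.

E ≈ 228 N/C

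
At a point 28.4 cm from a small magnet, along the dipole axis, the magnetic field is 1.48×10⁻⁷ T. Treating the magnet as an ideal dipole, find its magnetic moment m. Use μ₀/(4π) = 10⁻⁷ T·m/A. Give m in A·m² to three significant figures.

m ≈ 0.0170 A·m²

On axis B = (μ₀/4π)·2m/r³, so m = Br³·4π/(μ₀·2).
m = (1.48×10⁻⁷)·(0.284)³ / (2·10⁻⁷) = 0.01695 A·m².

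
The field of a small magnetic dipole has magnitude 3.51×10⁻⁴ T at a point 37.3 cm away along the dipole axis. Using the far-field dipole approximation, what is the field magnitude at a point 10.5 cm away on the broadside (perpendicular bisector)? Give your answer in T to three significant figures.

B ≈ 0.00787 T

Dipole fields scale as 1/r³ in the far field.
The axial field is twice the equatorial field at the same r, so the geometry factor is 1/2.
B₂ = B₁ · (1/2) · (r₁/r₂)³ = 3.51×10⁻⁴ · 0.5 · (37.3/10.5)³.
(r₁/r₂)³ = (3.552)³ = 44.83.
B₂ ≈ 0.007867 T.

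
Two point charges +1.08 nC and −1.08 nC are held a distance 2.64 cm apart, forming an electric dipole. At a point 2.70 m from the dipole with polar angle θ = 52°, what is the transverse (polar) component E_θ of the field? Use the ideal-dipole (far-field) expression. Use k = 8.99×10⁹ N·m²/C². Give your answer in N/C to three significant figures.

E_θ ≈ 0.0103 N/C

Dipole moment p = qd = (1.08×10⁻⁹ C)(0.0264 m) = 2.851×10⁻¹¹ C·m.
For a dipole, E_θ = (kp sinθ)/r³.
kp/r³ = (8.99×10⁹)(2.851×10⁻¹¹)/(2.70)³ = 0.01302 N/C.
E_θ = 0.01302·sin52° = 0.01026 N/C.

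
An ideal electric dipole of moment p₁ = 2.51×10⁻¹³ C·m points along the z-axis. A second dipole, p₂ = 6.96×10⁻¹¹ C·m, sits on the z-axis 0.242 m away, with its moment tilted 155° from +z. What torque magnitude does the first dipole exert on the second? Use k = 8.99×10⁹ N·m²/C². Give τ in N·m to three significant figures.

The second dipole sits on the axis of the first, so the field there is axial: E₁ = 2kp₁/r³ along +z.
E₁ = 2(8.99×10⁹)(2.51×10⁻¹³)/(0.242)³ = 0.3184 N/C.
Torque on the second dipole: τ = p₂ E₁ sinθ.
τ = (6.96×10⁻¹¹)(0.3184)·sin155° = 9.366×10⁻¹² N·m.

τ ≈ 9.37×10⁻¹² N·m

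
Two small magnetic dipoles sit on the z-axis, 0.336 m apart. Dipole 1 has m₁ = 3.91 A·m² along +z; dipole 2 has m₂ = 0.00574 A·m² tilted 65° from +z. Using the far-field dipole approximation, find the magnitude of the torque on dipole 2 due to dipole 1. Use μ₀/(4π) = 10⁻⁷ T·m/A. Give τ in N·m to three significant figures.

Dipole B is on the axis of dipole A, so B₁ there is axial: B₁ = (μ₀/4π)·2m₁/r³ along +z.
B₁ = 2(10⁻⁷)(3.91)/(0.336)³ = 2.062×10⁻⁵ T.
τ = m₂ B₁ sinθ.
τ = (0.00574)(2.062×10⁻⁵)·sin65° = 1.072×10⁻⁷ N·m.

τ ≈ 1.07×10⁻⁷ N·m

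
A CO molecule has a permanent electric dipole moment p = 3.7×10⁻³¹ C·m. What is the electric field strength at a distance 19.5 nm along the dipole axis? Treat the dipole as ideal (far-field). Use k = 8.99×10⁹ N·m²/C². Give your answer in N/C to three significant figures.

On the dipole axis E = 2kp/r³.
E = 2·(8.99×10⁹)(3.70×10⁻³¹) / (1.95×10⁻⁸)³ = 897.2 N/C.

E ≈ 897 N/C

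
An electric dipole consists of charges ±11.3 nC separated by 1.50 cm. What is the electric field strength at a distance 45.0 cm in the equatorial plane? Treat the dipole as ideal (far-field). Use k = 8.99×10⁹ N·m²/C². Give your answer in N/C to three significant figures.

Dipole moment p = qd = (1.13×10⁻⁸ C)(0.0150 m) = 1.695×10⁻¹⁰ C·m.
In the equatorial plane E = kp/r³.
E = (8.99×10⁹)(1.695×10⁻¹⁰) / (0.450)³ = 16.72 N/C.

E ≈ 16.7 N/C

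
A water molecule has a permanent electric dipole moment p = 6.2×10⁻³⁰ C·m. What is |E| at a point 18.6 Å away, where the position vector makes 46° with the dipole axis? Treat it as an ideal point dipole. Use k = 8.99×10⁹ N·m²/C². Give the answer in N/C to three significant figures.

At angle θ the dipole field magnitude is E = (kp/r³)·√(1 + 3cos²θ).
kp/r³ = (8.99×10⁹)(6.20×10⁻³⁰) / (1.86×10⁻⁹)³ = 8.662×10⁶ N/C.
√(1 + 3cos²46°) = √(1 + 3·0.4826) = √2.4477 ≈ 1.5645.
E ≈ 8.662×10⁶ × 1.564 = 1.355×10⁷ N/C.

E ≈ 1.36×10⁷ N/C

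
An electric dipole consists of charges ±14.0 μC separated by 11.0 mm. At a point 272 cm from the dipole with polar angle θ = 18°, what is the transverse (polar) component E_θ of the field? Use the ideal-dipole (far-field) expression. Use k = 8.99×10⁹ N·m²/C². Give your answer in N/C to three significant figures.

E_θ ≈ 21.3 N/C

Dipole moment p = qd = (1.40×10⁻⁵ C)(0.0110 m) = 1.54×10⁻⁷ C·m.
For a dipole, E_θ = (kp sinθ)/r³.
kp/r³ = (8.99×10⁹)(1.54×10⁻⁷)/(2.72)³ = 68.80 N/C.
E_θ = 68.80·sin18° = 21.26 N/C.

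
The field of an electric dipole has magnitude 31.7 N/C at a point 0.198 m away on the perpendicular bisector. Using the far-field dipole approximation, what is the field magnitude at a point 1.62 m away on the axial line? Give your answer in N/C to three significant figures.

E ≈ 0.116 N/C

Dipole fields scale as 1/r³ in the far field.
The axial field is twice the equatorial field at the same r, so the geometry factor is 2/1.
E₂ = E₁ · (2/1) · (r₁/r₂)³ = 31.7 · 2 · (0.198/1.62)³.
(r₁/r₂)³ = (0.1222)³ = 0.001826.
E₂ ≈ 0.1158 N/C.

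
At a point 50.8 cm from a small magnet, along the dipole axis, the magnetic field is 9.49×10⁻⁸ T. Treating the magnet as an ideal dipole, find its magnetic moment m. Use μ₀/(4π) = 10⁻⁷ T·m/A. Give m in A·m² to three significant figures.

m ≈ 0.0622 A·m²

On axis B = (μ₀/4π)·2m/r³, so m = Br³·4π/(μ₀·2).
m = (9.49×10⁻⁸)·(0.508)³ / (2·10⁻⁷) = 0.06221 A·m².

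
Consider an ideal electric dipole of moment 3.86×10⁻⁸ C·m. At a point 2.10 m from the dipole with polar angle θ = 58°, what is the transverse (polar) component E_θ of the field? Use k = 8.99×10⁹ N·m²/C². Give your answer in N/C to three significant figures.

E_θ ≈ 31.8 N/C

For a dipole, E_θ = (kp sinθ)/r³.
kp/r³ = (8.99×10⁹)(3.86×10⁻⁸)/(2.10)³ = 37.47 N/C.
E_θ = 37.47·sin58° = 31.78 N/C.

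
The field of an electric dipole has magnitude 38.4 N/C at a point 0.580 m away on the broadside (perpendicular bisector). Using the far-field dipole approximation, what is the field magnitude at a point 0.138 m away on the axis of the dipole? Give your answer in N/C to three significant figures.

Dipole fields scale as 1/r³ in the far field.
The axial field is twice the equatorial field at the same r, so the geometry factor is 2/1.
E₂ = E₁ · (2/1) · (r₁/r₂)³ = 38.4 · 2 · (0.580/0.138)³.
(r₁/r₂)³ = (4.203)³ = 74.24.
E₂ ≈ 5702 N/C.

E ≈ 5700 N/C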